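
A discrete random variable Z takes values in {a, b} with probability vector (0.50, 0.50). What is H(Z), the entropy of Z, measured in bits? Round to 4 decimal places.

H(Z) = −Σ p·log₂ p.
  −(0.50)·log₂(0.50) = 0.50000
  −(0.50)·log₂(0.50) = 0.50000
Sum: 0.50000 + 0.50000 = 1.0000 bits.

1.0000 bits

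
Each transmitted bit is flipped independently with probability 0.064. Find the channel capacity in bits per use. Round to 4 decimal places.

0.6569 bits

Binary symmetric channel: C = 1 − h₂(ε) where h₂ is the binary entropy function.
h₂(0.064) = −0.064·log₂0.064 − 0.936·log₂0.936 = 0.3431.
C = 1 − 0.3431 = 0.6569 bits per channel use.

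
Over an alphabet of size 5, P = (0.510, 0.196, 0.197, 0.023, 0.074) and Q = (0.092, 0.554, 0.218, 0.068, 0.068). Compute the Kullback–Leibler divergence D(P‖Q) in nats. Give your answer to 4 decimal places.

D(P‖Q) = Σ p·ln(p/q).
  0.510·ln(0.510/0.092) = 0.87344
  0.196·ln(0.196/0.554) = -0.20365
  0.197·ln(0.197/0.218) = -0.01995
  0.023·ln(0.023/0.068) = -0.02493
  0.074·ln(0.074/0.068) = 0.00626
D(P‖Q) = 0.6312 nats.

0.6312 nats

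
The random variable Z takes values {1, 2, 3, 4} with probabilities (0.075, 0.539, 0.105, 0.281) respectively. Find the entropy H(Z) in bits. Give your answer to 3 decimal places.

1.617 bits

H(Z) = −Σ p·log₂ p.
  −(0.075)·log₂(0.075) = 0.2803
  −(0.539)·log₂(0.539) = 0.4806
  −(0.105)·log₂(0.105) = 0.3414
  −(0.281)·log₂(0.281) = 0.5146
Sum: 0.2803 + 0.4806 + 0.3414 + 0.5146 = 1.617 bits.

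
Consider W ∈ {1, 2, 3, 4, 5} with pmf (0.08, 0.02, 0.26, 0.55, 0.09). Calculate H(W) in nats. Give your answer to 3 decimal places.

1.176 nats

H(W) = −Σ p·ln p.
  −(0.08)·ln(0.08) = 0.2021
  −(0.02)·ln(0.02) = 0.0782
  −(0.26)·ln(0.26) = 0.3502
  −(0.55)·ln(0.55) = 0.3288
  −(0.09)·ln(0.09) = 0.2167
Sum: 0.2021 + 0.0782 + 0.3502 + 0.3288 + 0.2167 = 1.176 nats.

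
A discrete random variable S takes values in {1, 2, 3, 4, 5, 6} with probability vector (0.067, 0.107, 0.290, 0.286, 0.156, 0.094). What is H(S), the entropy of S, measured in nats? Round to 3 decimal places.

H(S) = −Σ p·ln p.
  −(0.067)·ln(0.067) = 0.1811
  −(0.107)·ln(0.107) = 0.2391
  −(0.290)·ln(0.290) = 0.3590
  −(0.286)·ln(0.286) = 0.3580
  −(0.156)·ln(0.156) = 0.2898
  −(0.094)·ln(0.094) = 0.2223
Sum: 0.1811 + 0.2391 + 0.3590 + 0.3580 + 0.2898 + 0.2223 = 1.649 nats.

1.649 nats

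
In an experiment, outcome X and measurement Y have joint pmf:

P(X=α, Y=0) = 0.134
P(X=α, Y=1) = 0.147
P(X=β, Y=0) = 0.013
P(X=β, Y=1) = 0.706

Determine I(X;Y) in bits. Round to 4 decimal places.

Marginals: p(X) = (0.2810, 0.7190), p(Y) = (0.1470, 0.8530).
I(X;Y) = H(X) + H(Y) − H(X,Y).
H(X) = 0.8568, H(Y) = 0.6023, H(X,Y) = 1.2312.
I(X;Y) = 0.8568 + 0.6023 − 1.2312 = 0.2279 bits.

0.2279 bits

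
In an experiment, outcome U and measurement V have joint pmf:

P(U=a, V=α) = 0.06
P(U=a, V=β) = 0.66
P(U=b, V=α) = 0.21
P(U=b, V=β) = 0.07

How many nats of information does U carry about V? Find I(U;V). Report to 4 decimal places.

Marginals: p(U) = (0.7200, 0.2800), p(V) = (0.2700, 0.7300).
I(U;V) = Σ p(x,y)·ln[p(x,y)/(p(x)p(y))].
  (a,α): 0.06·ln(0.3086) = -0.07053
  (a,β): 0.66·ln(1.2557) = 0.15028
  (b,α): 0.21·ln(2.7778) = 0.21455
  (b,β): 0.07·ln(0.3425) = -0.07501
Sum = 0.2193 nats.

0.2193 nats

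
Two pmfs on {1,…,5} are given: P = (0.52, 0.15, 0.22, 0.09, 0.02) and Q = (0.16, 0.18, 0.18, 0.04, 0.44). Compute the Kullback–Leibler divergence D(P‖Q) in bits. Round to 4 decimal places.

0.9246 bits

D(P‖Q) = Σ p·log₂(p/q).
  0.52·log₂(0.52/0.16) = 0.88423
  0.15·log₂(0.15/0.18) = -0.03946
  0.22·log₂(0.22/0.18) = 0.06369
  0.09·log₂(0.09/0.04) = 0.10529
  0.02·log₂(0.02/0.44) = -0.08919
D(P‖Q) = 0.9246 bits.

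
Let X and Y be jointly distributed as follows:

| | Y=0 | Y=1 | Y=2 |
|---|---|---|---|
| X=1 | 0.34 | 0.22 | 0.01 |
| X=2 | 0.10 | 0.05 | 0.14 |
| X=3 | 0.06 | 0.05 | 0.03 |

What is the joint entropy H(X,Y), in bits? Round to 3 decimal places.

H(X,Y) = −Σ p(x,y)·log₂ p(x,y) over all 9 cells.
  cell (1,0): −0.34·log₂0.34 = 0.5292
  cell (1,1): −0.22·log₂0.22 = 0.4806
  cell (1,2): −0.01·log₂0.01 = 0.0664
  cell (2,0): −0.10·log₂0.10 = 0.3322
  cell (2,1): −0.05·log₂0.05 = 0.2161
  cell (2,2): −0.14·log₂0.14 = 0.3971
  cell (3,0): −0.06·log₂0.06 = 0.2435
  cell (3,1): −0.05·log₂0.05 = 0.2161
  cell (3,2): −0.03·log₂0.03 = 0.1518
Sum = 2.633 bits.

2.633 bits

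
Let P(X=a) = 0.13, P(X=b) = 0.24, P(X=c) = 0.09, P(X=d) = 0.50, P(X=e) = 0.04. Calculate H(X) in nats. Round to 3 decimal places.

1.300 nats

H(X) = −Σ p·ln p.
  −(0.13)·ln(0.13) = 0.2652
  −(0.24)·ln(0.24) = 0.3425
  −(0.09)·ln(0.09) = 0.2167
  −(0.50)·ln(0.50) = 0.3466
  −(0.04)·ln(0.04) = 0.1288
Sum: 0.2652 + 0.3425 + 0.2167 + 0.3466 + 0.1288 = 1.300 nats.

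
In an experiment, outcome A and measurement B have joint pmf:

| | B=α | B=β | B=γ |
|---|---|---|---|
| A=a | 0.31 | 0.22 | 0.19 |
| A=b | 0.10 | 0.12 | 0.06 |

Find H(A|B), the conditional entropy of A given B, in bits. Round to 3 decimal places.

0.846 bits

Marginals: p(A) = (0.7200, 0.2800), p(B) = (0.4100, 0.3400, 0.2500).
H(A|B) = Σ p(B) · H(A|B=·).
  B=α: p=0.4100, H(A|B=α) = 0.8015
  B=β: p=0.3400, H(A|B=β) = 0.9367
  B=γ: p=0.2500, H(A|B=γ) = 0.7950
Weighted sum = 0.846 bits.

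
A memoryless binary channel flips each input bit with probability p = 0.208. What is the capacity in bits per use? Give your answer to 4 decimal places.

Binary symmetric channel: C = 1 − h₂(ε) where h₂ is the binary entropy function.
h₂(0.208) = −0.208·log₂0.208 − 0.792·log₂0.792 = 0.7376.
C = 1 − 0.7376 = 0.2624 bits per channel use.

0.2624 bits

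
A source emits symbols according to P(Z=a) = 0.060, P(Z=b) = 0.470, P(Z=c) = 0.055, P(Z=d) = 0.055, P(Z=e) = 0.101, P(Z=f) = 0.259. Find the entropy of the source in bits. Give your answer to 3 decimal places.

2.055 bits

H(Z) = −Σ p·log₂ p.
  −(0.060)·log₂(0.060) = 0.2435
  −(0.470)·log₂(0.470) = 0.5120
  −(0.055)·log₂(0.055) = 0.2301
  −(0.055)·log₂(0.055) = 0.2301
  −(0.101)·log₂(0.101) = 0.3341
  −(0.259)·log₂(0.259) = 0.5048
Sum: 0.2435 + 0.5120 + 0.2301 + 0.2301 + 0.3341 + 0.5048 = 2.055 bits.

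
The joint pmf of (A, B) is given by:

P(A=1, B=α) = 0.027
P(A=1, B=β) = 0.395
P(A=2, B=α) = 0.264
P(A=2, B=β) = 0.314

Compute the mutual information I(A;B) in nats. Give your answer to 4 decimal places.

0.1042 nats

Marginals: p(A) = (0.4220, 0.5780), p(B) = (0.2910, 0.7090).
I(A;B) = H(A) + H(B) − H(A,B).
H(A) = 0.6809, H(B) = 0.6030, H(A,B) = 1.1797.
I(A;B) = 0.6809 + 0.6030 − 1.1797 = 0.1042 nats.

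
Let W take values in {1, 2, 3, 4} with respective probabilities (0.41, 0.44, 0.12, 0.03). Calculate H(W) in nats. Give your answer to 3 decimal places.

1.086 nats

H(W) = −Σ p·ln p.
  −(0.41)·ln(0.41) = 0.3656
  −(0.44)·ln(0.44) = 0.3612
  −(0.12)·ln(0.12) = 0.2544
  −(0.03)·ln(0.03) = 0.1052
Sum: 0.3656 + 0.3612 + 0.2544 + 0.1052 = 1.086 nats.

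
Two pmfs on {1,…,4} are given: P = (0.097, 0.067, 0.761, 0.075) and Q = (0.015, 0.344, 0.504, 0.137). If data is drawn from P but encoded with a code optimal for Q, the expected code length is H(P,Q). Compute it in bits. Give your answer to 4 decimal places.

H(P,Q) = −Σ p·log₂ q.
  −0.097·log₂(0.015) = 0.58771
  −0.067·log₂(0.344) = 0.10315
  −0.761·log₂(0.504) = 0.75225
  −0.075·log₂(0.137) = 0.21508
H(P,Q) = 1.6582 bits.

1.6582 bits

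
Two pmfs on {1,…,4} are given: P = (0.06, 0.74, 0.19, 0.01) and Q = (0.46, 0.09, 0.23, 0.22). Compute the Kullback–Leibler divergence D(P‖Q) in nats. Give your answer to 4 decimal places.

D(P‖Q) = Σ p·ln(p/q).
  0.06·ln(0.06/0.46) = -0.12221
  0.74·ln(0.74/0.09) = 1.55906
  0.19·ln(0.19/0.23) = -0.03630
  0.01·ln(0.01/0.22) = -0.03091
D(P‖Q) = 1.3696 nats.

1.3696 nats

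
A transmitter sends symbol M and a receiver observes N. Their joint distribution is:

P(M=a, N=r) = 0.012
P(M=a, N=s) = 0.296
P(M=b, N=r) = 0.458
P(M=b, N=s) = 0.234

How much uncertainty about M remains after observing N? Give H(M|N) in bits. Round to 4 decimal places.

Chain rule: H(M|N) = H(M,N) − H(N).
Marginals: p(M) = (0.3080, 0.6920), p(N) = (0.4700, 0.5300).
H(M,N) = 1.6027 bits; H(N) = 0.9974 bits.
H(M|N) = 1.6027 − 0.9974 = 0.6053 bits.

0.6053 bits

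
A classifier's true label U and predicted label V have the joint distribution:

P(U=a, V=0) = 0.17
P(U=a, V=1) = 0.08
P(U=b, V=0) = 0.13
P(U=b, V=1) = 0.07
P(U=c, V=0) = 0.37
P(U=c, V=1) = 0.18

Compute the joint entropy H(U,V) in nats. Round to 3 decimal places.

H(U,V) = −Σ p(x,y)·ln p(x,y) over all 6 cells.
  cell (a,0): −0.17·ln0.17 = 0.3012
  cell (a,1): −0.08·ln0.08 = 0.2021
  cell (b,0): −0.13·ln0.13 = 0.2652
  cell (b,1): −0.07·ln0.07 = 0.1861
  cell (c,0): −0.37·ln0.37 = 0.3679
  cell (c,1): −0.18·ln0.18 = 0.3087
Sum = 1.631 nats.

1.631 nats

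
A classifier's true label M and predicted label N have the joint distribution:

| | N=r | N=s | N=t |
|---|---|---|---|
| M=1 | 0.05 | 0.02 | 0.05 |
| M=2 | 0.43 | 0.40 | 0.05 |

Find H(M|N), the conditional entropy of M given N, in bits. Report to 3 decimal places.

0.447 bits

Chain rule: H(M|N) = H(M,N) − H(N).
Marginals: p(M) = (0.1200, 0.8800), p(N) = (0.4800, 0.4200, 0.1000).
H(M,N) = 1.8135 bits; H(N) = 1.3661 bits.
H(M|N) = 1.8135 − 1.3661 = 0.447 bits.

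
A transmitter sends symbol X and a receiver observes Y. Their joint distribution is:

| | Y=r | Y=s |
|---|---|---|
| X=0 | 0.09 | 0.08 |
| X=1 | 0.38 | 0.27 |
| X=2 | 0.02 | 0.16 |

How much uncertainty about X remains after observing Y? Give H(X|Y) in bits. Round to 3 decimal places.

1.181 bits

Marginals: p(X) = (0.1700, 0.6500, 0.1800), p(Y) = (0.4900, 0.5100).
H(X|Y) = Σ p(Y) · H(X|Y=·).
  Y=r: p=0.4900, H(X|Y=r) = 0.9218
  Y=s: p=0.5100, H(X|Y=s) = 1.4296
Weighted sum = 1.181 bits.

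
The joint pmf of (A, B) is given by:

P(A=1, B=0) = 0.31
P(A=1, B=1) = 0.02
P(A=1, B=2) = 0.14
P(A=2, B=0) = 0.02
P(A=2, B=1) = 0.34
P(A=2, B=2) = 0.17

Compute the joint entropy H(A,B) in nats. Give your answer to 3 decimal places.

H(A,B) = −Σ p(x,y)·ln p(x,y) over all 6 cells.
  cell (1,0): −0.31·ln0.31 = 0.3631
  cell (1,1): −0.02·ln0.02 = 0.0782
  cell (1,2): −0.14·ln0.14 = 0.2753
  cell (2,0): −0.02·ln0.02 = 0.0782
  cell (2,1): −0.34·ln0.34 = 0.3668
  cell (2,2): −0.17·ln0.17 = 0.3012
Sum = 1.463 nats.

1.463 nats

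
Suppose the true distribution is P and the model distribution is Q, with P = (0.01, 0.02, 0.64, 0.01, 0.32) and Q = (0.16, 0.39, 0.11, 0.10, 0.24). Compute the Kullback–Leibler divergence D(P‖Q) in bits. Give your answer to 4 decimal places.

D(P‖Q) = Σ p·log₂(p/q).
  0.01·log₂(0.01/0.16) = -0.04000
  0.02·log₂(0.02/0.39) = -0.08571
  0.64·log₂(0.64/0.11) = 1.62596
  0.01·log₂(0.01/0.10) = -0.03322
  0.32·log₂(0.32/0.24) = 0.13281
D(P‖Q) = 1.5998 bits.

1.5998 bits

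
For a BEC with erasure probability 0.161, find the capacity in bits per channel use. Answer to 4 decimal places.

0.8390 bits

Binary erasure channel: capacity C = 1 − ε.
C = 1 − 0.161 = 0.8390 bits per channel use.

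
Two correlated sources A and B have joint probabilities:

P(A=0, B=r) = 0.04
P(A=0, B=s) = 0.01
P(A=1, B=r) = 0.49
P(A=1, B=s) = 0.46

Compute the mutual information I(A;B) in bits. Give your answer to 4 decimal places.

Marginals: p(A) = (0.0500, 0.9500), p(B) = (0.5300, 0.4700).
I(A;B) = H(A) + H(B) − H(A,B).
H(A) = 0.2864, H(B) = 0.9974, H(A,B) = 1.2718.
I(A;B) = 0.2864 + 0.9974 − 1.2718 = 0.0120 bits.

0.0120 bits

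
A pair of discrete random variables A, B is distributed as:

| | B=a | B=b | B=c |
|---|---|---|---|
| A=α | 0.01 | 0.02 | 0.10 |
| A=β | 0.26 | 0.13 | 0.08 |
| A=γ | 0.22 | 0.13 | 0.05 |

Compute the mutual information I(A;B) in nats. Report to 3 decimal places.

0.110 nats

Marginals: p(A) = (0.1300, 0.4700, 0.4000), p(B) = (0.4900, 0.2800, 0.2300).
I(A;B) = Σ p(x,y)·ln[p(x,y)/(p(x)p(y))].
  (α,a): 0.01·ln(0.1570) = -0.0185
  (α,b): 0.02·ln(0.5495) = -0.0120
  (α,c): 0.10·ln(3.3445) = 0.1207
  (β,a): 0.26·ln(1.1290) = 0.0315
  (β,b): 0.13·ln(0.9878) = -0.0016
  (β,c): 0.08·ln(0.7401) = -0.0241
  (γ,a): 0.22·ln(1.1224) = 0.0254
  (γ,b): 0.13·ln(1.1607) = 0.0194
  (γ,c): 0.05·ln(0.5435) = -0.0305
Sum = 0.110 nats.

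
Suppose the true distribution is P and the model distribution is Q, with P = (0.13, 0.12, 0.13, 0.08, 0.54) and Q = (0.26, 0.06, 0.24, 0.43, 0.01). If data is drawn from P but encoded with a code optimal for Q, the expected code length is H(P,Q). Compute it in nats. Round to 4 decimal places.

3.2526 nats

H(P,Q) = −Σ p·ln q.
  −0.13·ln(0.26) = 0.17512
  −0.12·ln(0.06) = 0.33761
  −0.13·ln(0.24) = 0.18553
  −0.08·ln(0.43) = 0.06752
  −0.54·ln(0.01) = 2.48679
H(P,Q) = 3.2526 nats.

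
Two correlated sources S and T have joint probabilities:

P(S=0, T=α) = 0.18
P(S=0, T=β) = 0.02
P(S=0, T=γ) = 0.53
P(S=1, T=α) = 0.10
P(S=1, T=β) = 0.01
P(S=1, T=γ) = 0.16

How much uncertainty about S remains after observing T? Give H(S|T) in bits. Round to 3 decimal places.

Marginals: p(S) = (0.7300, 0.2700), p(T) = (0.2800, 0.0300, 0.6900).
H(S|T) = Σ p(T) · H(S|T=·).
  T=α: p=0.2800, H(S|T=α) = 0.9403
  T=β: p=0.0300, H(S|T=β) = 0.9183
  T=γ: p=0.6900, H(S|T=γ) = 0.7813
Weighted sum = 0.830 bits.

0.830 bits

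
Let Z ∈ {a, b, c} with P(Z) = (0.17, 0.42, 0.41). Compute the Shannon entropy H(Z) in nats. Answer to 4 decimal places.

1.0311 nats

H(Z) = −Σ p·ln p.
  −(0.17)·ln(0.17) = 0.30123
  −(0.42)·ln(0.42) = 0.36435
  −(0.41)·ln(0.41) = 0.36556
Sum: 0.30123 + 0.36435 + 0.36556 = 1.0311 nats.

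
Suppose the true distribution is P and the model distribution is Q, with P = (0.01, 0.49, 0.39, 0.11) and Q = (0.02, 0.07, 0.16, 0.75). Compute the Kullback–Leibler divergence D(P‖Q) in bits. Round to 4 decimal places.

D(P‖Q) = Σ p·log₂(p/q).
  0.01·log₂(0.01/0.02) = -0.01000
  0.49·log₂(0.49/0.07) = 1.37560
  0.39·log₂(0.39/0.16) = 0.50131
  0.11·log₂(0.11/0.75) = -0.30463
D(P‖Q) = 1.5623 bits.

1.5623 bits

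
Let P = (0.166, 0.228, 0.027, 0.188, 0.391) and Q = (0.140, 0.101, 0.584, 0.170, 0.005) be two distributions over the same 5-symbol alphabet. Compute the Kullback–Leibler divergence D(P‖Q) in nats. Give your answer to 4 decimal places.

1.8543 nats

D(P‖Q) = Σ p·ln(p/q).
  0.166·ln(0.166/0.140) = 0.02828
  0.228·ln(0.228/0.101) = 0.18564
  0.027·ln(0.027/0.584) = -0.08300
  0.188·ln(0.188/0.170) = 0.01892
  0.391·ln(0.391/0.005) = 1.70447
D(P‖Q) = 1.8543 nats.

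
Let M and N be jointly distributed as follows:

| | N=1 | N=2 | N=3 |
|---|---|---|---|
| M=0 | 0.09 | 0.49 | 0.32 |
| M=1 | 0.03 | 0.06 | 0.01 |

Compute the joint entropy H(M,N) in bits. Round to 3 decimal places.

1.805 bits

H(M,N) = −Σ p(x,y)·log₂ p(x,y) over all 6 cells.
  cell (0,1): −0.09·log₂0.09 = 0.3127
  cell (0,2): −0.49·log₂0.49 = 0.5043
  cell (0,3): −0.32·log₂0.32 = 0.5260
  cell (1,1): −0.03·log₂0.03 = 0.1518
  cell (1,2): −0.06·log₂0.06 = 0.2435
  cell (1,3): −0.01·log₂0.01 = 0.0664
Sum = 1.805 bits.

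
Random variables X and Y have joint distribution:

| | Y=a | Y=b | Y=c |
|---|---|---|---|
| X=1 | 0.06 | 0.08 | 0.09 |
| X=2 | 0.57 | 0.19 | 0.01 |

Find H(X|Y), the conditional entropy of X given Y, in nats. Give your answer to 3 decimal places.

0.395 nats

Marginals: p(X) = (0.2300, 0.7700), p(Y) = (0.6300, 0.2700, 0.1000).
H(X|Y) = Σ p(Y) · H(X|Y=·).
  Y=a: p=0.6300, H(X|Y=a) = 0.3145
  Y=b: p=0.2700, H(X|Y=b) = 0.6077
  Y=c: p=0.1000, H(X|Y=c) = 0.3251
Weighted sum = 0.395 nats.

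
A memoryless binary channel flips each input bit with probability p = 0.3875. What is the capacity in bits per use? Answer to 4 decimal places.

0.0368 bits

Binary symmetric channel: C = 1 − h₂(ε) where h₂ is the binary entropy function.
h₂(0.3875) = −0.3875·log₂0.3875 − 0.6125·log₂0.6125 = 0.9632.
C = 1 − 0.9632 = 0.0368 bits per channel use.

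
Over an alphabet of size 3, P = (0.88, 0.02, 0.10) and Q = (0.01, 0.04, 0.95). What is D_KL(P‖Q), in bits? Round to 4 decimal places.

5.3395 bits

D(P‖Q) = Σ p·log₂(p/q).
  0.88·log₂(0.88/0.01) = 5.68430
  0.02·log₂(0.02/0.04) = -0.02000
  0.10·log₂(0.10/0.95) = -0.32479
D(P‖Q) = 5.3395 bits.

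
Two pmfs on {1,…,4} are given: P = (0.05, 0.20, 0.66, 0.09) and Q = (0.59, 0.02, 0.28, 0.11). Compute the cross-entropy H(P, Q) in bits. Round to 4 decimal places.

H(P,Q) = −Σ p·log₂ q.
  −0.05·log₂(0.59) = 0.03806
  −0.20·log₂(0.02) = 1.12877
  −0.66·log₂(0.28) = 1.21209
  −0.09·log₂(0.11) = 0.28660
H(P,Q) = 2.6655 bits.

2.6655 bits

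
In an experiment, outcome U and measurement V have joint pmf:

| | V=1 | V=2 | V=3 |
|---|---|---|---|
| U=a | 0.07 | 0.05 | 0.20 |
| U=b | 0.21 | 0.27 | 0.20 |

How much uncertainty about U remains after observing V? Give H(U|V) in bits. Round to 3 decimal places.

Chain rule: H(U|V) = H(U,V) − H(V).
Marginals: p(U) = (0.3200, 0.6800), p(V) = (0.2800, 0.3200, 0.4000).
H(U,V) = 2.3963 bits; H(V) = 1.5690 bits.
H(U|V) = 2.3963 − 1.5690 = 0.827 bits.

0.827 bits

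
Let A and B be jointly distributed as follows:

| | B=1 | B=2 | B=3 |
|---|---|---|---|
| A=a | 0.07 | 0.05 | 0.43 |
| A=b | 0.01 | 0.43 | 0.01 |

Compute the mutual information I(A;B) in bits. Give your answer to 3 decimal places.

0.649 bits

Marginals: p(A) = (0.5500, 0.4500), p(B) = (0.0800, 0.4800, 0.4400).
I(A;B) = H(A) + H(B) − H(A,B).
H(A) = 0.9928, H(B) = 1.3209, H(A,B) = 1.6647.
I(A;B) = 0.9928 + 1.3209 − 1.6647 = 0.649 bits.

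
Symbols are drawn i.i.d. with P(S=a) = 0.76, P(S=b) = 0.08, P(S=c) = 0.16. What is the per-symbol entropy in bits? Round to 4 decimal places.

H(S) = −Σ p·log₂ p.
  −(0.76)·log₂(0.76) = 0.30091
  −(0.08)·log₂(0.08) = 0.29151
  −(0.16)·log₂(0.16) = 0.42302
Sum: 0.30091 + 0.29151 + 0.42302 = 1.0154 bits.

1.0154 bits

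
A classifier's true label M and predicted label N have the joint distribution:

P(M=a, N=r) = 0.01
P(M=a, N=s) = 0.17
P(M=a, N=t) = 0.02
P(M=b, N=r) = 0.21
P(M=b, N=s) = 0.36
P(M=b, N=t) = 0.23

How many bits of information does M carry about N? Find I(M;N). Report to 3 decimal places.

Marginals: p(M) = (0.2000, 0.8000), p(N) = (0.2200, 0.5300, 0.2500).
I(M;N) = H(M) + H(N) − H(M,N).
H(M) = 0.7219, H(N) = 1.4660, H(M,N) = 2.1050.
I(M;N) = 0.7219 + 1.4660 − 2.1050 = 0.083 bits.

0.083 bits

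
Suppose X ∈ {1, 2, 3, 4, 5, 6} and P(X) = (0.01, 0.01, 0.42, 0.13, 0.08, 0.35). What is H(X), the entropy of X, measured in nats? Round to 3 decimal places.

1.291 nats

H(X) = −Σ p·ln p.
  −(0.01)·ln(0.01) = 0.0461
  −(0.01)·ln(0.01) = 0.0461
  −(0.42)·ln(0.42) = 0.3644
  −(0.13)·ln(0.13) = 0.2652
  −(0.08)·ln(0.08) = 0.2021
  −(0.35)·ln(0.35) = 0.3674
Sum: 0.0461 + 0.0461 + 0.3644 + 0.2652 + 0.2021 + 0.3674 = 1.291 nats.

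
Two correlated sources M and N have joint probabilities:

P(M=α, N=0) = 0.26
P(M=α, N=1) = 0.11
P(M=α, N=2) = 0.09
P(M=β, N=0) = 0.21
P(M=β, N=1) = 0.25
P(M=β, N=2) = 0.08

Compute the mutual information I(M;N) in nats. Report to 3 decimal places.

0.028 nats

Marginals: p(M) = (0.4600, 0.5400), p(N) = (0.4700, 0.3600, 0.1700).
I(M;N) = Σ p(x,y)·ln[p(x,y)/(p(x)p(y))].
  (α,0): 0.26·ln(1.2026) = 0.0480
  (α,1): 0.11·ln(0.6643) = -0.0450
  (α,2): 0.09·ln(1.1509) = 0.0126
  (β,0): 0.21·ln(0.8274) = -0.0398
  (β,1): 0.25·ln(1.2860) = 0.0629
  (β,2): 0.08·ln(0.8715) = -0.0110
Sum = 0.028 nats.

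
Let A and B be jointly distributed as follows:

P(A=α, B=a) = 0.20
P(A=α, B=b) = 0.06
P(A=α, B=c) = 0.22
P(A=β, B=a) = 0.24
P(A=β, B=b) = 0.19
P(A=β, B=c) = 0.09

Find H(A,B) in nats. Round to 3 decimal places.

1.699 nats

H(A,B) = −Σ p(x,y)·ln p(x,y) over all 6 cells.
  cell (α,a): −0.20·ln0.20 = 0.3219
  cell (α,b): −0.06·ln0.06 = 0.1688
  cell (α,c): −0.22·ln0.22 = 0.3331
  cell (β,a): −0.24·ln0.24 = 0.3425
  cell (β,b): −0.19·ln0.19 = 0.3155
  cell (β,c): −0.09·ln0.09 = 0.2167
Sum = 1.699 nats.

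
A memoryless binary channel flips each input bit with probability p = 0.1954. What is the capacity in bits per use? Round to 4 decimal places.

Binary symmetric channel: C = 1 − h₂(ε) where h₂ is the binary entropy function.
h₂(0.1954) = −0.1954·log₂0.1954 − 0.8046·log₂0.8046 = 0.7126.
C = 1 − 0.7126 = 0.2874 bits per channel use.

0.2874 bits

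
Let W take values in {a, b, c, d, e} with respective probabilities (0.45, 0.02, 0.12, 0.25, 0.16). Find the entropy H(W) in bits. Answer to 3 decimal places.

H(W) = −Σ p·log₂ p.
  −(0.45)·log₂(0.45) = 0.5184
  −(0.02)·log₂(0.02) = 0.1129
  −(0.12)·log₂(0.12) = 0.3671
  −(0.25)·log₂(0.25) = 0.5000
  −(0.16)·log₂(0.16) = 0.4230
Sum: 0.5184 + 0.1129 + 0.3671 + 0.5000 + 0.4230 = 1.921 bits.

1.921 bits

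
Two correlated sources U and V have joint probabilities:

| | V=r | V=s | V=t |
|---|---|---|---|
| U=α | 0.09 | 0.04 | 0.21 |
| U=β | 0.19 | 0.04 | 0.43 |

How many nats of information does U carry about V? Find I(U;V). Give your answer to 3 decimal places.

Marginals: p(U) = (0.3400, 0.6600), p(V) = (0.2800, 0.0800, 0.6400).
I(U;V) = H(U) + H(V) − H(U,V).
H(U) = 0.6410, H(V) = 0.8441, H(U,V) = 1.4804.
I(U;V) = 0.6410 + 0.8441 − 1.4804 = 0.005 nats.

0.005 nats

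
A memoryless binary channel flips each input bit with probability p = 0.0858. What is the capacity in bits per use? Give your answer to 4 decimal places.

Binary symmetric channel: C = 1 − h₂(ε) where h₂ is the binary entropy function.
h₂(0.0858) = −0.0858·log₂0.0858 − 0.9142·log₂0.9142 = 0.4223.
C = 1 − 0.4223 = 0.5777 bits per channel use.

0.5777 bits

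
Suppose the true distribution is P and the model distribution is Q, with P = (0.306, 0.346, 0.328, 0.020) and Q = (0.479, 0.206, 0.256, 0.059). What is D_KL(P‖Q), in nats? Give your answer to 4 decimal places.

0.1020 nats

D(P‖Q) = Σ p·ln(p/q).
  0.306·ln(0.306/0.479) = -0.13712
  0.346·ln(0.346/0.206) = 0.17942
  0.328·ln(0.328/0.256) = 0.08129
  0.020·ln(0.020/0.059) = -0.02164
D(P‖Q) = 0.1020 nats.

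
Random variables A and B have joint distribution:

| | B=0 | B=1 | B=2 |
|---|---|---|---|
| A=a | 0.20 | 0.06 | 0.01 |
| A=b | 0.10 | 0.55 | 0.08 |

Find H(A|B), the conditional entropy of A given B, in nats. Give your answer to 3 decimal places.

Marginals: p(A) = (0.2700, 0.7300), p(B) = (0.3000, 0.6100, 0.0900).
H(A|B) = Σ p(B) · H(A|B=·).
  B=0: p=0.3000, H(A|B=0) = 0.6365
  B=1: p=0.6100, H(A|B=1) = 0.3215
  B=2: p=0.0900, H(A|B=2) = 0.3488
Weighted sum = 0.418 nats.

0.418 nats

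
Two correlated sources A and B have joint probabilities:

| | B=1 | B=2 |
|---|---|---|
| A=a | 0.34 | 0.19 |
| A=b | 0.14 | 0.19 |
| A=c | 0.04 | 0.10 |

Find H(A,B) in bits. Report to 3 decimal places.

2.355 bits

H(A,B) = −Σ p(x,y)·log₂ p(x,y) over all 6 cells.
  cell (a,1): −0.34·log₂0.34 = 0.5292
  cell (a,2): −0.19·log₂0.19 = 0.4552
  cell (b,1): −0.14·log₂0.14 = 0.3971
  cell (b,2): −0.19·log₂0.19 = 0.4552
  cell (c,1): −0.04·log₂0.04 = 0.1858
  cell (c,2): −0.10·log₂0.10 = 0.3322
Sum = 2.355 bits.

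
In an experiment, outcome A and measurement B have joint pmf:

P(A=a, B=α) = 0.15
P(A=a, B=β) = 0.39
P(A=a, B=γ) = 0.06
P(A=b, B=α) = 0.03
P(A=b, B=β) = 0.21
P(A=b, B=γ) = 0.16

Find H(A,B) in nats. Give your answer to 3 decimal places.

1.547 nats

H(A,B) = −Σ p(x,y)·ln p(x,y) over all 6 cells.
  cell (a,α): −0.15·ln0.15 = 0.2846
  cell (a,β): −0.39·ln0.39 = 0.3672
  cell (a,γ): −0.06·ln0.06 = 0.1688
  cell (b,α): −0.03·ln0.03 = 0.1052
  cell (b,β): −0.21·ln0.21 = 0.3277
  cell (b,γ): −0.16·ln0.16 = 0.2932
Sum = 1.547 nats.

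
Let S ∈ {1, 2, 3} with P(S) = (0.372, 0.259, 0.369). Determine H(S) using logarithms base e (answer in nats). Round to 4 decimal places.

1.0856 nats

H(S) = −Σ p·ln p.
  −(0.372)·ln(0.372) = 0.36786
  −(0.259)·ln(0.259) = 0.34989
  −(0.369)·ln(0.369) = 0.36788
Sum: 0.36786 + 0.34989 + 0.36788 = 1.0856 nats.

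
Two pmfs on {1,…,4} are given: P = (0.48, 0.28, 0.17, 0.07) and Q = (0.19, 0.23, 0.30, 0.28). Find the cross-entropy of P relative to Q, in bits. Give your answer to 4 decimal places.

H(P,Q) = −Σ p·log₂ q.
  −0.48·log₂(0.19) = 1.15005
  −0.28·log₂(0.23) = 0.59368
  −0.17·log₂(0.30) = 0.29528
  −0.07·log₂(0.28) = 0.12856
H(P,Q) = 2.1676 bits.

2.1676 bits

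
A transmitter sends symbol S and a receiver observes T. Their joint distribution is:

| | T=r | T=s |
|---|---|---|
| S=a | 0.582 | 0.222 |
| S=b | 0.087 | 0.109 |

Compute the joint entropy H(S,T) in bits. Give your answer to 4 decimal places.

H(S,T) = −Σ p(x,y)·log₂ p(x,y) over all 4 cells.
  cell (a,r): −0.582·log₂0.582 = 0.45449
  cell (a,s): −0.222·log₂0.222 = 0.48204
  cell (b,r): −0.087·log₂0.087 = 0.30649
  cell (b,s): −0.109·log₂0.109 = 0.34854
Sum = 1.5916 bits.

1.5916 bits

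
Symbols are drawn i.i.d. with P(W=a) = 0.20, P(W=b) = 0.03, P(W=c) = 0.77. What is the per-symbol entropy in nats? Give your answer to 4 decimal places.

H(W) = −Σ p·ln p.
  −(0.20)·ln(0.20) = 0.32189
  −(0.03)·ln(0.03) = 0.10520
  −(0.77)·ln(0.77) = 0.20125
Sum: 0.32189 + 0.10520 + 0.20125 = 0.6283 nats.

0.6283 nats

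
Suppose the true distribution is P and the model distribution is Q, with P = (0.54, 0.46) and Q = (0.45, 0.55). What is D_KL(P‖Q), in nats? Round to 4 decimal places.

0.0163 nats

D(P‖Q) = Σ p·ln(p/q).
  0.54·ln(0.54/0.45) = 0.09845
  0.46·ln(0.46/0.55) = -0.08220
D(P‖Q) = 0.0163 nats.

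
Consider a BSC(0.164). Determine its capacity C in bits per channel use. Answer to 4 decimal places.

0.3562 bits

Binary symmetric channel: C = 1 − h₂(ε) where h₂ is the binary entropy function.
h₂(0.164) = −0.164·log₂0.164 − 0.836·log₂0.836 = 0.6438.
C = 1 − 0.6438 = 0.3562 bits per channel use.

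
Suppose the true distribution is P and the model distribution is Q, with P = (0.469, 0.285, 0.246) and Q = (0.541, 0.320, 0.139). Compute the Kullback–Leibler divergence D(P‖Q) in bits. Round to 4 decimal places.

0.0583 bits

D(P‖Q) = Σ p·log₂(p/q).
  0.469·log₂(0.469/0.541) = -0.09663
  0.285·log₂(0.285/0.320) = -0.04763
  0.246·log₂(0.246/0.139) = 0.20260
D(P‖Q) = 0.0583 bits.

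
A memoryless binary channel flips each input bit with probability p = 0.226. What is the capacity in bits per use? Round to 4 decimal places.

Binary symmetric channel: C = 1 − h₂(ε) where h₂ is the binary entropy function.
h₂(0.226) = −0.226·log₂0.226 − 0.774·log₂0.774 = 0.7710.
C = 1 − 0.7710 = 0.2290 bits per channel use.

0.2290 bits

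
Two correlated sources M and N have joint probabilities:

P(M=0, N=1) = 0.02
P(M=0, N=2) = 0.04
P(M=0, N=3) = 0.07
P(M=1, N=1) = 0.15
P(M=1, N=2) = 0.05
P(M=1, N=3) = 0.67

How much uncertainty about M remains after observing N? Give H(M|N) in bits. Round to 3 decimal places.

Chain rule: H(M|N) = H(M,N) − H(N).
Marginals: p(M) = (0.1300, 0.8700), p(N) = (0.1700, 0.0900, 0.7400).
H(M,N) = 1.5809 bits; H(N) = 1.0687 bits.
H(M|N) = 1.5809 − 1.0687 = 0.512 bits.

0.512 bits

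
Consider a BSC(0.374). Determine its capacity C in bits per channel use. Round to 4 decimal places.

Binary symmetric channel: C = 1 − h₂(ε) where h₂ is the binary entropy function.
h₂(0.374) = −0.374·log₂0.374 − 0.626·log₂0.626 = 0.9537.
C = 1 − 0.9537 = 0.0463 bits per channel use.

0.0463 bits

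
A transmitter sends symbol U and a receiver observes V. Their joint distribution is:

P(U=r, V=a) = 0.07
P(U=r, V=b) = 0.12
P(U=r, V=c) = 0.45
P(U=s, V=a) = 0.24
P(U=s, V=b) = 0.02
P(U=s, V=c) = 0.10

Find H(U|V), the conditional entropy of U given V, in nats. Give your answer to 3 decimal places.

Chain rule: H(U|V) = H(U,V) − H(V).
Marginals: p(U) = (0.6400, 0.3600), p(V) = (0.3100, 0.1400, 0.5500).
H(U,V) = 1.4509 nats; H(V) = 0.9671 nats.
H(U|V) = 1.4509 − 0.9671 = 0.484 nats.

0.484 nats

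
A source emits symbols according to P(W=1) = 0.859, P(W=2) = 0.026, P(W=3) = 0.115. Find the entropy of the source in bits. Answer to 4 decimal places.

0.6841 bits

H(W) = −Σ p·log₂ p.
  −(0.859)·log₂(0.859) = 0.18835
  −(0.026)·log₂(0.026) = 0.13690
  −(0.115)·log₂(0.115) = 0.35883
Sum: 0.18835 + 0.13690 + 0.35883 = 0.6841 bits.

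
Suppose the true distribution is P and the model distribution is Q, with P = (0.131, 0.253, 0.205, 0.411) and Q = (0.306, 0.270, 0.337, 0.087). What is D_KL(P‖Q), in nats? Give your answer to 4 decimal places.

0.4087 nats

D(P‖Q) = Σ p·ln(p/q).
  0.131·ln(0.131/0.306) = -0.11114
  0.253·ln(0.253/0.270) = -0.01645
  0.205·ln(0.205/0.337) = -0.10190
  0.411·ln(0.411/0.087) = 0.63815
D(P‖Q) = 0.4087 nats.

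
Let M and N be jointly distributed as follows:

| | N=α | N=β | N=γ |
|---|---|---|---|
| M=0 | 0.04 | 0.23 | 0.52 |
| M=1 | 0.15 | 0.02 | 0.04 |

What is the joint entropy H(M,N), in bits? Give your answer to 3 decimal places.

1.873 bits

H(M,N) = −Σ p(x,y)·log₂ p(x,y) over all 6 cells.
  cell (0,α): −0.04·log₂0.04 = 0.1858
  cell (0,β): −0.23·log₂0.23 = 0.4877
  cell (0,γ): −0.52·log₂0.52 = 0.4906
  cell (1,α): −0.15·log₂0.15 = 0.4105
  cell (1,β): −0.02·log₂0.02 = 0.1129
  cell (1,γ): −0.04·log₂0.04 = 0.1858
Sum = 1.873 bits.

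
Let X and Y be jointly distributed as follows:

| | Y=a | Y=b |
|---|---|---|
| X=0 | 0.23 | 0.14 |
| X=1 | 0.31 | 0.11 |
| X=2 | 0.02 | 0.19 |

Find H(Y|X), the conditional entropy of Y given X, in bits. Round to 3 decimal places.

0.798 bits

Chain rule: H(Y|X) = H(X,Y) − H(X).
Marginals: p(X) = (0.3700, 0.4200, 0.2100), p(Y) = (0.5600, 0.4400).
H(X,Y) = 2.3270 bits; H(X) = 1.5292 bits.
H(Y|X) = 2.3270 − 1.5292 = 0.798 bits.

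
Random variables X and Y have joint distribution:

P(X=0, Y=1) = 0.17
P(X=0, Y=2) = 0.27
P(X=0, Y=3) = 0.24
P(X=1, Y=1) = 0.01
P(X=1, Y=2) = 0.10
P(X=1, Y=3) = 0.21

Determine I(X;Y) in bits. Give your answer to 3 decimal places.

0.089 bits

Marginals: p(X) = (0.6800, 0.3200), p(Y) = (0.1800, 0.3700, 0.4500).
I(X;Y) = Σ p(x,y)·log₂[p(x,y)/(p(x)p(y))].
  (0,1): 0.17·log₂(1.3889) = 0.0806
  (0,2): 0.27·log₂(1.0731) = 0.0275
  (0,3): 0.24·log₂(0.7843) = -0.0841
  (1,1): 0.01·log₂(0.1736) = -0.0253
  (1,2): 0.10·log₂(0.8446) = -0.0244
  (1,3): 0.21·log₂(1.4583) = 0.1143
Sum = 0.089 bits.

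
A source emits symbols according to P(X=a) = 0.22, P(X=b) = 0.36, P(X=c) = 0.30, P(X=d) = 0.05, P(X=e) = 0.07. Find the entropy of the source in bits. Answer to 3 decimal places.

2.017 bits

H(X) = −Σ p·log₂ p.
  −(0.22)·log₂(0.22) = 0.4806
  −(0.36)·log₂(0.36) = 0.5306
  −(0.30)·log₂(0.30) = 0.5211
  −(0.05)·log₂(0.05) = 0.2161
  −(0.07)·log₂(0.07) = 0.2686
Sum: 0.4806 + 0.5306 + 0.5211 + 0.2161 + 0.2686 = 2.017 bits.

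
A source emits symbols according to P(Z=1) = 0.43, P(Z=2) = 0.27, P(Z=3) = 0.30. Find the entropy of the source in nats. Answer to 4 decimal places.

H(Z) = −Σ p·ln p.
  −(0.43)·ln(0.43) = 0.36291
  −(0.27)·ln(0.27) = 0.35352
  −(0.30)·ln(0.30) = 0.36119
Sum: 0.36291 + 0.35352 + 0.36119 = 1.0776 nats.

1.0776 nats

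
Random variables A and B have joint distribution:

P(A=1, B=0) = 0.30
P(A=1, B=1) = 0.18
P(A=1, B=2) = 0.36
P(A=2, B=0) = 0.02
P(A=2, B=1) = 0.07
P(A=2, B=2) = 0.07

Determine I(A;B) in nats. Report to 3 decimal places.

0.026 nats

Marginals: p(A) = (0.8400, 0.1600), p(B) = (0.3200, 0.2500, 0.4300).
I(A;B) = H(A) + H(B) − H(A,B).
H(A) = 0.4397, H(B) = 1.0741, H(A,B) = 1.4882.
I(A;B) = 0.4397 + 1.0741 − 1.4882 = 0.026 nats.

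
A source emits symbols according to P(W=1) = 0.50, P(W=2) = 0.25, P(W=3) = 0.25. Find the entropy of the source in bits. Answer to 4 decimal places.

1.5000 bits

H(W) = −Σ p·log₂ p.
  −(0.50)·log₂(0.50) = 0.50000
  −(0.25)·log₂(0.25) = 0.50000
  −(0.25)·log₂(0.25) = 0.50000
Sum: 0.50000 + 0.50000 + 0.50000 = 1.5000 bits.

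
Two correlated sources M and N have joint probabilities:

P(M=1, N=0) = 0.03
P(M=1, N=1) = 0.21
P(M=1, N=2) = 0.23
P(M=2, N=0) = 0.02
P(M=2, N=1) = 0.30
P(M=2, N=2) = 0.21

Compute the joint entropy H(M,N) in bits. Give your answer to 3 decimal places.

2.219 bits

H(M,N) = −Σ p(x,y)·log₂ p(x,y) over all 6 cells.
  cell (1,0): −0.03·log₂0.03 = 0.1518
  cell (1,1): −0.21·log₂0.21 = 0.4728
  cell (1,2): −0.23·log₂0.23 = 0.4877
  cell (2,0): −0.02·log₂0.02 = 0.1129
  cell (2,1): −0.30·log₂0.30 = 0.5211
  cell (2,2): −0.21·log₂0.21 = 0.4728
Sum = 2.219 bits.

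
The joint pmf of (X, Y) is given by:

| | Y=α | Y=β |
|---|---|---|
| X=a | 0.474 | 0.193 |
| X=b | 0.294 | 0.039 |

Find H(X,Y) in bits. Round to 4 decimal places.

1.6703 bits

H(X,Y) = −Σ p(x,y)·log₂ p(x,y) over all 4 cells.
  cell (a,α): −0.474·log₂0.474 = 0.51052
  cell (a,β): −0.193·log₂0.193 = 0.45805
  cell (b,α): −0.294·log₂0.294 = 0.51924
  cell (b,β): −0.039·log₂0.039 = 0.18253
Sum = 1.6703 bits.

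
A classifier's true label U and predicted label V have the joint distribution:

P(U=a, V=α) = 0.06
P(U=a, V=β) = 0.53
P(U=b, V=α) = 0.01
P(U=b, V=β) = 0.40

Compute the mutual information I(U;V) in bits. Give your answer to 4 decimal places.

Marginals: p(U) = (0.5900, 0.4100), p(V) = (0.0700, 0.9300).
I(U;V) = Σ p(x,y)·log₂[p(x,y)/(p(x)p(y))].
  (a,α): 0.06·log₂(1.4528) = 0.03233
  (a,β): 0.53·log₂(0.9659) = -0.02651
  (b,α): 0.01·log₂(0.3484) = -0.01521
  (b,β): 0.40·log₂(1.0490) = 0.02763
Sum = 0.0182 bits.

0.0182 bits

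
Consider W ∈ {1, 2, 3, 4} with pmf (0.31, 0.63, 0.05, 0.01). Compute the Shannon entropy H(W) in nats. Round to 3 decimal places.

H(W) = −Σ p·ln p.
  −(0.31)·ln(0.31) = 0.3631
  −(0.63)·ln(0.63) = 0.2911
  −(0.05)·ln(0.05) = 0.1498
  −(0.01)·ln(0.01) = 0.0461
Sum: 0.3631 + 0.2911 + 0.1498 + 0.0461 = 0.850 nats.

0.850 nats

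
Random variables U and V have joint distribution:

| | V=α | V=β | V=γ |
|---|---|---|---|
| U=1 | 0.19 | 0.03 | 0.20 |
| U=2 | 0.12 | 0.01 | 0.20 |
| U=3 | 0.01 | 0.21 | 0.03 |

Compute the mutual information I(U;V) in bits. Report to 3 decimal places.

Marginals: p(U) = (0.4200, 0.3300, 0.2500), p(V) = (0.3200, 0.2500, 0.4300).
I(U;V) = Σ p(x,y)·log₂[p(x,y)/(p(x)p(y))].
  (1,α): 0.19·log₂(1.4137) = 0.0949
  (1,β): 0.03·log₂(0.2857) = -0.0542
  (1,γ): 0.20·log₂(1.1074) = 0.0294
  (2,α): 0.12·log₂(1.1364) = 0.0221
  (2,β): 0.01·log₂(0.1212) = -0.0304
  (2,γ): 0.20·log₂(1.4094) = 0.0990
  (3,α): 0.01·log₂(0.1250) = -0.0300
  (3,β): 0.21·log₂(3.3600) = 0.3672
  (3,γ): 0.03·log₂(0.2791) = -0.0552
Sum = 0.443 bits.

0.443 bits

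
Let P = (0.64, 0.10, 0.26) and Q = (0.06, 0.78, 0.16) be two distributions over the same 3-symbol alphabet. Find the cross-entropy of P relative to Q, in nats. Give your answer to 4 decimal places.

H(P,Q) = −Σ p·ln q.
  −0.64·ln(0.06) = 1.80058
  −0.10·ln(0.78) = 0.02485
  −0.26·ln(0.16) = 0.47647
H(P,Q) = 2.3019 nats.

2.3019 nats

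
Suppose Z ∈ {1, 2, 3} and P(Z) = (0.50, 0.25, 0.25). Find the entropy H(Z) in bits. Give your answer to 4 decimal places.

1.5000 bits

H(Z) = −Σ p·log₂ p.
  −(0.50)·log₂(0.50) = 0.50000
  −(0.25)·log₂(0.25) = 0.50000
  −(0.25)·log₂(0.25) = 0.50000
Sum: 0.50000 + 0.50000 + 0.50000 = 1.5000 bits.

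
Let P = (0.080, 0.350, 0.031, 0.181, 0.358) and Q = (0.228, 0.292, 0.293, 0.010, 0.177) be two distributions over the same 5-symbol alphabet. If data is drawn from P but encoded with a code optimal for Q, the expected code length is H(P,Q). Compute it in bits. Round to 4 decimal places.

2.9440 bits

H(P,Q) = −Σ p·log₂ q.
  −0.080·log₂(0.228) = 0.17063
  −0.350·log₂(0.292) = 0.62159
  −0.031·log₂(0.293) = 0.05490
  −0.181·log₂(0.010) = 1.20254
  −0.358·log₂(0.177) = 0.89435
H(P,Q) = 2.9440 bits.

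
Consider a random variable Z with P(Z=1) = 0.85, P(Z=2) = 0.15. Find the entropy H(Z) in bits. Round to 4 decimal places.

0.6098 bits

H(Z) = −Σ p·log₂ p.
  −(0.85)·log₂(0.85) = 0.19930
  −(0.15)·log₂(0.15) = 0.41054
Sum: 0.19930 + 0.41054 = 0.6098 bits.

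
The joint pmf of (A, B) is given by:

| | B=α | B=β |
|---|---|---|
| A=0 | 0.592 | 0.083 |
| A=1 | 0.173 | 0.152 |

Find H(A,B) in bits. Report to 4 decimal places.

H(A,B) = −Σ p(x,y)·log₂ p(x,y) over all 4 cells.
  cell (0,α): −0.592·log₂0.592 = 0.44775
  cell (0,β): −0.083·log₂0.083 = 0.29803
  cell (1,α): −0.173·log₂0.173 = 0.43789
  cell (1,β): −0.152·log₂0.152 = 0.41311
Sum = 1.5968 bits.

1.5968 bits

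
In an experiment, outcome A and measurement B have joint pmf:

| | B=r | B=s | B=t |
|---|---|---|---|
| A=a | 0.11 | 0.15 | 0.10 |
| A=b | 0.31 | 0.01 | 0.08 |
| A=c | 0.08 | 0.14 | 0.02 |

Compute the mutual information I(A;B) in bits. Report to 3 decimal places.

Marginals: p(A) = (0.3600, 0.4000, 0.2400), p(B) = (0.5000, 0.3000, 0.2000).
I(A;B) = Σ p(x,y)·log₂[p(x,y)/(p(x)p(y))].
  (a,r): 0.11·log₂(0.6111) = -0.0782
  (a,s): 0.15·log₂(1.3889) = 0.0711
  (a,t): 0.10·log₂(1.3889) = 0.0474
  (b,r): 0.31·log₂(1.5500) = 0.1960
  (b,s): 0.01·log₂(0.0833) = -0.0358
  (b,t): 0.08·log₂(1.0000) = 0.0000
  (c,r): 0.08·log₂(0.6667) = -0.0468
  (c,s): 0.14·log₂(1.9444) = 0.1343
  (c,t): 0.02·log₂(0.4167) = -0.0253
Sum = 0.263 bits.

0.263 bits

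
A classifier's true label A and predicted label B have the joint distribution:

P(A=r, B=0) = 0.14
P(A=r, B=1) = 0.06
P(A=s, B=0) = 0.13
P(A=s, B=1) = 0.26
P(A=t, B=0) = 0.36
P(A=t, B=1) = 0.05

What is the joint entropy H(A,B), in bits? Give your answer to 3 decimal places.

H(A,B) = −Σ p(x,y)·log₂ p(x,y) over all 6 cells.
  cell (r,0): −0.14·log₂0.14 = 0.3971
  cell (r,1): −0.06·log₂0.06 = 0.2435
  cell (s,0): −0.13·log₂0.13 = 0.3826
  cell (s,1): −0.26·log₂0.26 = 0.5053
  cell (t,0): −0.36·log₂0.36 = 0.5306
  cell (t,1): −0.05·log₂0.05 = 0.2161
Sum = 2.275 bits.

2.275 bits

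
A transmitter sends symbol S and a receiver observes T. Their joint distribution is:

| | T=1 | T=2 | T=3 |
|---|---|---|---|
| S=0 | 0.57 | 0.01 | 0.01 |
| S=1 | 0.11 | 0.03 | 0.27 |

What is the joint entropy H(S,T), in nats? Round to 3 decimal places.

1.114 nats

H(S,T) = −Σ p(x,y)·ln p(x,y) over all 6 cells.
  cell (0,1): −0.57·ln0.57 = 0.3204
  cell (0,2): −0.01·ln0.01 = 0.0461
  cell (0,3): −0.01·ln0.01 = 0.0461
  cell (1,1): −0.11·ln0.11 = 0.2428
  cell (1,2): −0.03·ln0.03 = 0.1052
  cell (1,3): −0.27·ln0.27 = 0.3535
Sum = 1.114 nats.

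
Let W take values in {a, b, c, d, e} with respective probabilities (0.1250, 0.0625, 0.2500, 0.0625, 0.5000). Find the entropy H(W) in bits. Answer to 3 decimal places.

1.875 bits

H(W) = −Σ p·log₂ p.
  −(0.1250)·log₂(0.1250) = 0.3750
  −(0.0625)·log₂(0.0625) = 0.2500
  −(0.2500)·log₂(0.2500) = 0.5000
  −(0.0625)·log₂(0.0625) = 0.2500
  −(0.5000)·log₂(0.5000) = 0.5000
Sum: 0.3750 + 0.2500 + 0.5000 + 0.2500 + 0.5000 = 1.875 bits.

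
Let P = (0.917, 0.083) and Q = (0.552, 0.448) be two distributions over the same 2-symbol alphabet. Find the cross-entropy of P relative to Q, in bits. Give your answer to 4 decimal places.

0.8823 bits

H(P,Q) = −Σ p·log₂ q.
  −0.917·log₂(0.552) = 0.78611
  −0.083·log₂(0.448) = 0.09615
H(P,Q) = 0.8823 bits.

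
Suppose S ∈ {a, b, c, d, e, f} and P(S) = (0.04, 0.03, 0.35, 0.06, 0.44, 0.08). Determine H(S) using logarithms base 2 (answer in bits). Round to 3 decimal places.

H(S) = −Σ p·log₂ p.
  −(0.04)·log₂(0.04) = 0.1858
  −(0.03)·log₂(0.03) = 0.1518
  −(0.35)·log₂(0.35) = 0.5301
  −(0.06)·log₂(0.06) = 0.2435
  −(0.44)·log₂(0.44) = 0.5211
  −(0.08)·log₂(0.08) = 0.2915
Sum: 0.1858 + 0.1518 + 0.5301 + 0.2435 + 0.5211 + 0.2915 = 1.924 bits.

1.924 bits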